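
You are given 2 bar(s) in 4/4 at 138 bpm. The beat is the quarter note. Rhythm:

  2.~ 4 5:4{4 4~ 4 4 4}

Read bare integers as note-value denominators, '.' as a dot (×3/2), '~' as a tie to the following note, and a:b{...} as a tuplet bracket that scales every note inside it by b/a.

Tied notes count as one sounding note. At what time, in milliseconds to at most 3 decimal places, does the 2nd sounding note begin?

1. 0.0ms @ 0 + 1739.13ms (4)
2. 1739.13ms @ 4 + 347.826ms (4/5)
3. 2086.957ms @ 24/5 + 695.652ms (8/5)
4. 2782.609ms @ 32/5 + 347.826ms (4/5)
5. 3130.435ms @ 36/5 + 347.826ms (4/5)

note 2 onset = 4b = 1739.13ms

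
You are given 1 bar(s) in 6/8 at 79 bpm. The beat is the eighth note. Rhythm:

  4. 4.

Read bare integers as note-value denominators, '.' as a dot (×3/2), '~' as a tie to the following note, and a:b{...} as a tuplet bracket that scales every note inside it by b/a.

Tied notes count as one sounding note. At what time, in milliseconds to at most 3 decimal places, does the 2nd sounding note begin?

note 2 onset = 3b = 2278.481ms

1. 0.0ms @ 0 + 2278.481ms (3)
2. 2278.481ms @ 3 + 2278.481ms (3)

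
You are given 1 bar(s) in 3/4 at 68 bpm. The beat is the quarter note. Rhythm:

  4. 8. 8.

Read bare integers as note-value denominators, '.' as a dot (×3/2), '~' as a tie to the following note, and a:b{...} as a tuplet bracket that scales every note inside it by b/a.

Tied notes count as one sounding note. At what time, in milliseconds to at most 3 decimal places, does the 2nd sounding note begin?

note 2 onset = 3/2b = 1323.529ms

1. 0.0ms @ 0 + 1323.529ms (3/2)
2. 1323.529ms @ 3/2 + 661.765ms (3/4)
3. 1985.294ms @ 9/4 + 661.765ms (3/4)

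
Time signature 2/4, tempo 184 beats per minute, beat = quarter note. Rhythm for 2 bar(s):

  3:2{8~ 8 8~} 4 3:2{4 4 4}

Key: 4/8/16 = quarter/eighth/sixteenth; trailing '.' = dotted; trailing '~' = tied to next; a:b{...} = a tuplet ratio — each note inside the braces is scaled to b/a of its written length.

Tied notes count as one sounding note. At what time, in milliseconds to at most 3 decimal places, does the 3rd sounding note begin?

1. 0.0ms @ 0 + 217.391ms (2/3)
2. 217.391ms @ 2/3 + 434.783ms (4/3)
3. 652.174ms @ 2 + 217.391ms (2/3)
4. 869.565ms @ 8/3 + 217.391ms (2/3)
5. 1086.957ms @ 10/3 + 217.391ms (2/3)

note 3 onset = 2b = 652.174ms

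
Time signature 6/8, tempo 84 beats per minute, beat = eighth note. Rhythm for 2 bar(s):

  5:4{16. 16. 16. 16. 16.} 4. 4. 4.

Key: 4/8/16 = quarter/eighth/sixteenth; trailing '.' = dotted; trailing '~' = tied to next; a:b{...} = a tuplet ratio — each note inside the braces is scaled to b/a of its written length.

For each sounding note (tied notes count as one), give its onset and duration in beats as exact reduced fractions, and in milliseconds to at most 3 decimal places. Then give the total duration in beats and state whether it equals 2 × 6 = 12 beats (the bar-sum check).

1) 0.0ms=0b +428.571ms=3/5b
2) 428.571ms=3/5b +428.571ms=3/5b
3) 857.143ms=6/5b +428.571ms=3/5b
4) 1285.714ms=9/5b +428.571ms=3/5b
5) 1714.286ms=12/5b +428.571ms=3/5b
6) 2142.857ms=3b +2142.857ms=3b
7) 4285.714ms=6b +2142.857ms=3b
8) 6428.571ms=9b +2142.857ms=3b
Σ=12b of 12 (84bpm 6/8) — PASS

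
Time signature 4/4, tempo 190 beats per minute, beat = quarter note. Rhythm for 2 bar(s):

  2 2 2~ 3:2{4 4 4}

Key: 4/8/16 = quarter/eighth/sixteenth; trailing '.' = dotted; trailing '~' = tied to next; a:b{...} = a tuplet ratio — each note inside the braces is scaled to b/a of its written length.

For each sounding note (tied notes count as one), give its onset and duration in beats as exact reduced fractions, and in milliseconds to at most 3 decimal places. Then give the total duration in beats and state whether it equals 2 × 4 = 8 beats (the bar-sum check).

1) 0.0ms=0b +631.579ms=2b
2) 631.579ms=2b +631.579ms=2b
3) 1263.158ms=4b +842.105ms=8/3b
4) 2105.263ms=20/3b +210.526ms=2/3b
5) 2315.789ms=22/3b +210.526ms=2/3b
Σ=8b of 8 (190bpm 4/4) — PASS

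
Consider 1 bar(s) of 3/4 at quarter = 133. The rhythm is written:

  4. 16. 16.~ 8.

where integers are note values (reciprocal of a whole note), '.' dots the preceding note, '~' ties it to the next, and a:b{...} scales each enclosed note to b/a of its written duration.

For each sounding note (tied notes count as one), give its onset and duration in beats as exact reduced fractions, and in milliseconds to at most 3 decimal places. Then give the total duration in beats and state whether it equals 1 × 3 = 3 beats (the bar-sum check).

1) 0.0ms=0b +676.692ms=3/2b
2) 676.692ms=3/2b +169.173ms=3/8b
3) 845.865ms=15/8b +507.519ms=9/8b
Σ=3b of 3 (133bpm 3/4) — PASS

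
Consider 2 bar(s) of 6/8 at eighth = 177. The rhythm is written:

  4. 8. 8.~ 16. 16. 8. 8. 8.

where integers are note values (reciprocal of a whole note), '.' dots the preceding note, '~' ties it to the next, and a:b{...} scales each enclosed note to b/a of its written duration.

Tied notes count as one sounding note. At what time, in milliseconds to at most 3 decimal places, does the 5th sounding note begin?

note 5 onset = 15/2b = 2542.373ms

1. 0.0ms @ 0 + 1016.949ms (3)
2. 1016.949ms @ 3 + 508.475ms (3/2)
3. 1525.424ms @ 9/2 + 762.712ms (9/4)
4. 2288.136ms @ 27/4 + 254.237ms (3/4)
5. 2542.373ms @ 15/2 + 508.475ms (3/2)
6. 3050.847ms @ 9 + 508.475ms (3/2)
7. 3559.322ms @ 21/2 + 508.475ms (3/2)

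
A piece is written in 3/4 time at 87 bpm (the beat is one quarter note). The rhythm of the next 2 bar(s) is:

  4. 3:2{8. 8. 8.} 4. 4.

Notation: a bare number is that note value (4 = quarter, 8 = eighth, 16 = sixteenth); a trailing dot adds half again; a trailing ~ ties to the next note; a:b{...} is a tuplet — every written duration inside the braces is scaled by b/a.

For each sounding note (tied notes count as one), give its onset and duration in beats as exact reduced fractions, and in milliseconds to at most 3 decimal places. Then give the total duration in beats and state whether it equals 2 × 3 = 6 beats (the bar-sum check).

1) 0.0ms=0b +1034.483ms=3/2b
2) 1034.483ms=3/2b +344.828ms=1/2b
3) 1379.31ms=2b +344.828ms=1/2b
4) 1724.138ms=5/2b +344.828ms=1/2b
5) 2068.966ms=3b +1034.483ms=3/2b
6) 3103.448ms=9/2b +1034.483ms=3/2b
Σ=6b of 6 (87bpm 3/4) — PASS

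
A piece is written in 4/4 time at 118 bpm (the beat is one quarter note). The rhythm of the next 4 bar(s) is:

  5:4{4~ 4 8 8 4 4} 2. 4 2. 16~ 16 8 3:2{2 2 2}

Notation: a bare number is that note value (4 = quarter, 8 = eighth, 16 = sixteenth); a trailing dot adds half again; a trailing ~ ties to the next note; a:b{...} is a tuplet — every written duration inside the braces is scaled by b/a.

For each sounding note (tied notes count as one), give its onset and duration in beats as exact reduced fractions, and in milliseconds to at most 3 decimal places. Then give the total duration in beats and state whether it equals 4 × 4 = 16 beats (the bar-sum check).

1) 0.0ms=0b +813.559ms=8/5b
2) 813.559ms=8/5b +203.39ms=2/5b
3) 1016.949ms=2b +203.39ms=2/5b
4) 1220.339ms=12/5b +406.78ms=4/5b
5) 1627.119ms=16/5b +406.78ms=4/5b
6) 2033.898ms=4b +1525.424ms=3b
7) 3559.322ms=7b +508.475ms=1b
8) 4067.797ms=8b +1525.424ms=3b
9) 5593.22ms=11b +254.237ms=1/2b
10) 5847.458ms=23/2b +254.237ms=1/2b
11) 6101.695ms=12b +677.966ms=4/3b
12) 6779.661ms=40/3b +677.966ms=4/3b
13) 7457.627ms=44/3b +677.966ms=4/3b
Σ=16b of 16 (118bpm 4/4) — PASS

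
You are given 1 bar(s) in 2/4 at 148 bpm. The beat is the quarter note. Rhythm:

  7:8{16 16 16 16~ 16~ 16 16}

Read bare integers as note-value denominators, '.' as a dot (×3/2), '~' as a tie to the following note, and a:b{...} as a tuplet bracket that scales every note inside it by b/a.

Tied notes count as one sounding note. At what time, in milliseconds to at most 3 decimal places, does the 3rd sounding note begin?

1. 0.0ms @ 0 + 115.83ms (2/7)
2. 115.83ms @ 2/7 + 115.83ms (2/7)
3. 231.66ms @ 4/7 + 115.83ms (2/7)
4. 347.49ms @ 6/7 + 347.49ms (6/7)
5. 694.981ms @ 12/7 + 115.83ms (2/7)

note 3 onset = 4/7b = 231.66ms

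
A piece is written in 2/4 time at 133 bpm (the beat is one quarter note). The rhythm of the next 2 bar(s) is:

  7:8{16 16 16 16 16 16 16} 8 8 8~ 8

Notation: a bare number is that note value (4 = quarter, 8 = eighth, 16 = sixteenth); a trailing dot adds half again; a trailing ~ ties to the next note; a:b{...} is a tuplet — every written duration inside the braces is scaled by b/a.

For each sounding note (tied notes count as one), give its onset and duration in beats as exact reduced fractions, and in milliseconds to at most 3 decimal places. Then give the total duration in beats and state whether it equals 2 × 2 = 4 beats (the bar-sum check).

1) 0.0ms=0b +128.894ms=2/7b
2) 128.894ms=2/7b +128.894ms=2/7b
3) 257.787ms=4/7b +128.894ms=2/7b
4) 386.681ms=6/7b +128.894ms=2/7b
5) 515.575ms=8/7b +128.894ms=2/7b
6) 644.468ms=10/7b +128.894ms=2/7b
7) 773.362ms=12/7b +128.894ms=2/7b
8) 902.256ms=2b +225.564ms=1/2b
9) 1127.82ms=5/2b +225.564ms=1/2b
10) 1353.383ms=3b +451.128ms=1b
Σ=4b of 4 (133bpm 2/4) — PASS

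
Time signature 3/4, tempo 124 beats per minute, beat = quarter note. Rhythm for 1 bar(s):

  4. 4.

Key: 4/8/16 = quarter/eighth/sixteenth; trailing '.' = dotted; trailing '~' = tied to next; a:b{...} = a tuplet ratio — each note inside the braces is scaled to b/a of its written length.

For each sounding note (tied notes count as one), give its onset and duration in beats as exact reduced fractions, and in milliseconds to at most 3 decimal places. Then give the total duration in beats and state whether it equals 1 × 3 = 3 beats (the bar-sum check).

1) 0.0ms=0b +725.806ms=3/2b
2) 725.806ms=3/2b +725.806ms=3/2b
Σ=3b of 3 (124bpm 3/4) — PASS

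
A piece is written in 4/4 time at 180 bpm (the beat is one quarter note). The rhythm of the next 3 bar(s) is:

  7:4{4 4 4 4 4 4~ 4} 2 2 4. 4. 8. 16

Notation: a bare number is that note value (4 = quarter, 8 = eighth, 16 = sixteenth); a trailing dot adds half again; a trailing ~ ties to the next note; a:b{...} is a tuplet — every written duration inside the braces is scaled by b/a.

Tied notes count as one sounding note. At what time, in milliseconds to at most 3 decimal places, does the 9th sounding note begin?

1. 0.0ms @ 0 + 190.476ms (4/7)
2. 190.476ms @ 4/7 + 190.476ms (4/7)
3. 380.952ms @ 8/7 + 190.476ms (4/7)
4. 571.429ms @ 12/7 + 190.476ms (4/7)
5. 761.905ms @ 16/7 + 190.476ms (4/7)
6. 952.381ms @ 20/7 + 380.952ms (8/7)
7. 1333.333ms @ 4 + 666.667ms (2)
8. 2000.0ms @ 6 + 666.667ms (2)
9. 2666.667ms @ 8 + 500.0ms (3/2)
10. 3166.667ms @ 19/2 + 500.0ms (3/2)
11. 3666.667ms @ 11 + 250.0ms (3/4)
12. 3916.667ms @ 47/4 + 83.333ms (1/4)

note 9 onset = 8b = 2666.667ms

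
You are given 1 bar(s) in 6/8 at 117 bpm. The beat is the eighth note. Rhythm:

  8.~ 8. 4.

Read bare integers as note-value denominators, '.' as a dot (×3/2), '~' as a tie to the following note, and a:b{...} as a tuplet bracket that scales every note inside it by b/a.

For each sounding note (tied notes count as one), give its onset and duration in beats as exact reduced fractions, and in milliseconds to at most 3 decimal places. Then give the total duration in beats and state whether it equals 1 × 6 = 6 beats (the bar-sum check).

1) 0.0ms=0b +1538.462ms=3b
2) 1538.462ms=3b +1538.462ms=3b
Σ=6b of 6 (117bpm 6/8) — PASS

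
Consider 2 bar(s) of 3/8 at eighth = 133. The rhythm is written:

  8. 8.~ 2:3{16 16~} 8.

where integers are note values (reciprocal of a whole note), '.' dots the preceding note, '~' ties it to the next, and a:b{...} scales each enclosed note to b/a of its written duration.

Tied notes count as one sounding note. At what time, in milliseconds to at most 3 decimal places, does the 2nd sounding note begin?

note 2 onset = 3/2b = 676.692ms

1. 0.0ms @ 0 + 676.692ms (3/2)
2. 676.692ms @ 3/2 + 1015.038ms (9/4)
3. 1691.729ms @ 15/4 + 1015.038ms (9/4)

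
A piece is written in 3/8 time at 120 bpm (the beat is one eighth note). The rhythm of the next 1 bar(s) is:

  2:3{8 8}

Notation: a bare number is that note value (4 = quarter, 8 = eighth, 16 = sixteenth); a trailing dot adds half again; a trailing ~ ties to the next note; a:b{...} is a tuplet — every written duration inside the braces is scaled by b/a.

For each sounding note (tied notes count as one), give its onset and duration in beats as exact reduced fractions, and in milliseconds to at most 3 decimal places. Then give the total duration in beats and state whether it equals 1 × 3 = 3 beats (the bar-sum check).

1) 0.0ms=0b +750.0ms=3/2b
2) 750.0ms=3/2b +750.0ms=3/2b
Σ=3b of 3 (120bpm 3/8) — PASS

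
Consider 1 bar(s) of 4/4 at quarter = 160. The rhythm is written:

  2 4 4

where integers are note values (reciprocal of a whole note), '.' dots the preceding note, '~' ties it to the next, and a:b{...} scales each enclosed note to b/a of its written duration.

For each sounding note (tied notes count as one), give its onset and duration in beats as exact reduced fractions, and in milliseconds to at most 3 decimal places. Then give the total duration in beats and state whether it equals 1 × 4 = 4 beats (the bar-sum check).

1) 0.0ms=0b +750.0ms=2b
2) 750.0ms=2b +375.0ms=1b
3) 1125.0ms=3b +375.0ms=1b
Σ=4b of 4 (160bpm 4/4) — PASS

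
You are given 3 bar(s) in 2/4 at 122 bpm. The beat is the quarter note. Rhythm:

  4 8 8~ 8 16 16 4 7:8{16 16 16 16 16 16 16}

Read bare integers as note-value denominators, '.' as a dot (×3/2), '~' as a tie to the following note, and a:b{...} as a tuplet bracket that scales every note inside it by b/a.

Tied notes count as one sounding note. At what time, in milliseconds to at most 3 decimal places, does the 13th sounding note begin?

note 13 onset = 40/7b = 2810.304ms

1. 0.0ms @ 0 + 491.803ms (1)
2. 491.803ms @ 1 + 245.902ms (1/2)
3. 737.705ms @ 3/2 + 491.803ms (1)
4. 1229.508ms @ 5/2 + 122.951ms (1/4)
5. 1352.459ms @ 11/4 + 122.951ms (1/4)
6. 1475.41ms @ 3 + 491.803ms (1)
7. 1967.213ms @ 4 + 140.515ms (2/7)
8. 2107.728ms @ 30/7 + 140.515ms (2/7)
9. 2248.244ms @ 32/7 + 140.515ms (2/7)
10. 2388.759ms @ 34/7 + 140.515ms (2/7)
11. 2529.274ms @ 36/7 + 140.515ms (2/7)
12. 2669.789ms @ 38/7 + 140.515ms (2/7)
13. 2810.304ms @ 40/7 + 140.515ms (2/7)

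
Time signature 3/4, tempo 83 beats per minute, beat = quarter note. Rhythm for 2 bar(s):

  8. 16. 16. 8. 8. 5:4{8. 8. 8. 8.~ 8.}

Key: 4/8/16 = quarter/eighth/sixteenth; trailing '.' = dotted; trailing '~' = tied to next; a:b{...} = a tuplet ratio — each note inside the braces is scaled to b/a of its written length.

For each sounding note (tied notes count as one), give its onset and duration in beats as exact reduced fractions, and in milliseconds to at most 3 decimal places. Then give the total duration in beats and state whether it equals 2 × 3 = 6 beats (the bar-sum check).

1) 0.0ms=0b +542.169ms=3/4b
2) 542.169ms=3/4b +271.084ms=3/8b
3) 813.253ms=9/8b +271.084ms=3/8b
4) 1084.337ms=3/2b +542.169ms=3/4b
5) 1626.506ms=9/4b +542.169ms=3/4b
6) 2168.675ms=3b +433.735ms=3/5b
7) 2602.41ms=18/5b +433.735ms=3/5b
8) 3036.145ms=21/5b +433.735ms=3/5b
9) 3469.88ms=24/5b +867.47ms=6/5b
Σ=6b of 6 (83bpm 3/4) — PASS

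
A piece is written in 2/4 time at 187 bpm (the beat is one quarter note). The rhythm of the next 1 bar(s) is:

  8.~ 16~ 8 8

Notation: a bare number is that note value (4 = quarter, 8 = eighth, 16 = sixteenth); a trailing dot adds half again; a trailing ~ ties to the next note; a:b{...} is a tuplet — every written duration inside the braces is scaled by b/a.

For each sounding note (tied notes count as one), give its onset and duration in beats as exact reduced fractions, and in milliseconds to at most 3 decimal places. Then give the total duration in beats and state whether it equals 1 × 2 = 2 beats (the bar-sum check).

1) 0.0ms=0b +481.283ms=3/2b
2) 481.283ms=3/2b +160.428ms=1/2b
Σ=2b of 2 (187bpm 2/4) — PASS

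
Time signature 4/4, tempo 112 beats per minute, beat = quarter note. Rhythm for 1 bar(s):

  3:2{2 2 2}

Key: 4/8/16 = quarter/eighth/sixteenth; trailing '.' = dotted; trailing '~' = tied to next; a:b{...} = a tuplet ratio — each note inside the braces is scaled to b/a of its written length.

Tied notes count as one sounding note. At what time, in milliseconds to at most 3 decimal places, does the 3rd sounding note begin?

note 3 onset = 8/3b = 1428.571ms

1. 0.0ms @ 0 + 714.286ms (4/3)
2. 714.286ms @ 4/3 + 714.286ms (4/3)
3. 1428.571ms @ 8/3 + 714.286ms (4/3)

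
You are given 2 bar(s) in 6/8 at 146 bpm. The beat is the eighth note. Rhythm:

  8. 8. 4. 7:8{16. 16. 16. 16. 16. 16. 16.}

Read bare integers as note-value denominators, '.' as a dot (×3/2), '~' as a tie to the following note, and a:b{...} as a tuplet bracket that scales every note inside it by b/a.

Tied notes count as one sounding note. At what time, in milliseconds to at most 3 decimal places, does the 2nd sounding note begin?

note 2 onset = 3/2b = 616.438ms

1. 0.0ms @ 0 + 616.438ms (3/2)
2. 616.438ms @ 3/2 + 616.438ms (3/2)
3. 1232.877ms @ 3 + 1232.877ms (3)
4. 2465.753ms @ 6 + 352.25ms (6/7)
5. 2818.004ms @ 48/7 + 352.25ms (6/7)
6. 3170.254ms @ 54/7 + 352.25ms (6/7)
7. 3522.505ms @ 60/7 + 352.25ms (6/7)
8. 3874.755ms @ 66/7 + 352.25ms (6/7)
9. 4227.006ms @ 72/7 + 352.25ms (6/7)
10. 4579.256ms @ 78/7 + 352.25ms (6/7)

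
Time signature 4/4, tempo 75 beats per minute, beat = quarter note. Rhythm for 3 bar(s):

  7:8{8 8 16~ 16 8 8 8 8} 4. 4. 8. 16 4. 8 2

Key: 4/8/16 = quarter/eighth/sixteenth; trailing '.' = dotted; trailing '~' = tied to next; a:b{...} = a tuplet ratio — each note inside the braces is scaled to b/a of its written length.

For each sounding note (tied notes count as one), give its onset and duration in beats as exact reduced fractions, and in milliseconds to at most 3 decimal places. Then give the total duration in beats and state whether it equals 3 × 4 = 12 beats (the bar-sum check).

1) 0.0ms=0b +457.143ms=4/7b
2) 457.143ms=4/7b +457.143ms=4/7b
3) 914.286ms=8/7b +457.143ms=4/7b
4) 1371.429ms=12/7b +457.143ms=4/7b
5) 1828.571ms=16/7b +457.143ms=4/7b
6) 2285.714ms=20/7b +457.143ms=4/7b
7) 2742.857ms=24/7b +457.143ms=4/7b
8) 3200.0ms=4b +1200.0ms=3/2b
9) 4400.0ms=11/2b +1200.0ms=3/2b
10) 5600.0ms=7b +600.0ms=3/4b
11) 6200.0ms=31/4b +200.0ms=1/4b
12) 6400.0ms=8b +1200.0ms=3/2b
13) 7600.0ms=19/2b +400.0ms=1/2b
14) 8000.0ms=10b +1600.0ms=2b
Σ=12b of 12 (75bpm 4/4) — PASS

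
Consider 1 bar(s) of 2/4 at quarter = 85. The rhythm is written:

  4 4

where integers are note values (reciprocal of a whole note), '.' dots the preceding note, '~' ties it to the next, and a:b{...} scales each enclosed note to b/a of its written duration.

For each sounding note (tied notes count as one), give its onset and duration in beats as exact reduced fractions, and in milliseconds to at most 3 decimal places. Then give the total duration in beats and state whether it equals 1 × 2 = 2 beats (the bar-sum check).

1) 0.0ms=0b +705.882ms=1b
2) 705.882ms=1b +705.882ms=1b
Σ=2b of 2 (85bpm 2/4) — PASS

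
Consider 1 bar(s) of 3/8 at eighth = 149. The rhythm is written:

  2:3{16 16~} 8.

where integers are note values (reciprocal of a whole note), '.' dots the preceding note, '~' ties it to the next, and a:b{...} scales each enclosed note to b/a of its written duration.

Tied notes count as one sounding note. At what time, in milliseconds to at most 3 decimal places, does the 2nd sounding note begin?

1. 0.0ms @ 0 + 302.013ms (3/4)
2. 302.013ms @ 3/4 + 906.04ms (9/4)

note 2 onset = 3/4b = 302.013ms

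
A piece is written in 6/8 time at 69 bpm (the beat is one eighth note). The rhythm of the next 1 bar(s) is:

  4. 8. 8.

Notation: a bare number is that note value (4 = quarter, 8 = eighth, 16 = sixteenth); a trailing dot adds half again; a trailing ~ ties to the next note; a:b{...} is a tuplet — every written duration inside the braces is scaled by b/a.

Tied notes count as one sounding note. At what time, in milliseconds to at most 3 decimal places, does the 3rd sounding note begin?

1. 0.0ms @ 0 + 2608.696ms (3)
2. 2608.696ms @ 3 + 1304.348ms (3/2)
3. 3913.043ms @ 9/2 + 1304.348ms (3/2)

note 3 onset = 9/2b = 3913.043ms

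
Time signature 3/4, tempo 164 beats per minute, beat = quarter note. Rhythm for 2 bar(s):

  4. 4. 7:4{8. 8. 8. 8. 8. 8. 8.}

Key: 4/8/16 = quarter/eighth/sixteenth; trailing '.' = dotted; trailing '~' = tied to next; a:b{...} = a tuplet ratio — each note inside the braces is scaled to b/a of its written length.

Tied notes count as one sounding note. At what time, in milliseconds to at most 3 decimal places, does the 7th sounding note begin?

note 7 onset = 33/7b = 1724.739ms

1. 0.0ms @ 0 + 548.78ms (3/2)
2. 548.78ms @ 3/2 + 548.78ms (3/2)
3. 1097.561ms @ 3 + 156.794ms (3/7)
4. 1254.355ms @ 24/7 + 156.794ms (3/7)
5. 1411.15ms @ 27/7 + 156.794ms (3/7)
6. 1567.944ms @ 30/7 + 156.794ms (3/7)
7. 1724.739ms @ 33/7 + 156.794ms (3/7)
8. 1881.533ms @ 36/7 + 156.794ms (3/7)
9. 2038.328ms @ 39/7 + 156.794ms (3/7)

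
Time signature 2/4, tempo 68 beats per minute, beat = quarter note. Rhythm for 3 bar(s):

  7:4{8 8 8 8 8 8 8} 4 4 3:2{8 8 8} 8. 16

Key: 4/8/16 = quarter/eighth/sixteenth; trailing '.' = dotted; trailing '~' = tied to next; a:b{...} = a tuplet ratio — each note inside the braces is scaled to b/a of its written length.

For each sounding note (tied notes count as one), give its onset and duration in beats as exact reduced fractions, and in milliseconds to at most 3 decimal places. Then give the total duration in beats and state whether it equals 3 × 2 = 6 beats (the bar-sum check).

1) 0.0ms=0b +252.101ms=2/7b
2) 252.101ms=2/7b +252.101ms=2/7b
3) 504.202ms=4/7b +252.101ms=2/7b
4) 756.303ms=6/7b +252.101ms=2/7b
5) 1008.403ms=8/7b +252.101ms=2/7b
6) 1260.504ms=10/7b +252.101ms=2/7b
7) 1512.605ms=12/7b +252.101ms=2/7b
8) 1764.706ms=2b +882.353ms=1b
9) 2647.059ms=3b +882.353ms=1b
10) 3529.412ms=4b +294.118ms=1/3b
11) 3823.529ms=13/3b +294.118ms=1/3b
12) 4117.647ms=14/3b +294.118ms=1/3b
13) 4411.765ms=5b +661.765ms=3/4b
14) 5073.529ms=23/4b +220.588ms=1/4b
Σ=6b of 6 (68bpm 2/4) — PASS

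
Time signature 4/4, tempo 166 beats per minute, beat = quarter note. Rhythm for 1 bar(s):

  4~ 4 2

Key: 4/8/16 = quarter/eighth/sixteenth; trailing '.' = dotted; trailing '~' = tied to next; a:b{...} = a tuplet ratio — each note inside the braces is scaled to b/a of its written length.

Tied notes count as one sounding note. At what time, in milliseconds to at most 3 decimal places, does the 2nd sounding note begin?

note 2 onset = 2b = 722.892ms

1. 0.0ms @ 0 + 722.892ms (2)
2. 722.892ms @ 2 + 722.892ms (2)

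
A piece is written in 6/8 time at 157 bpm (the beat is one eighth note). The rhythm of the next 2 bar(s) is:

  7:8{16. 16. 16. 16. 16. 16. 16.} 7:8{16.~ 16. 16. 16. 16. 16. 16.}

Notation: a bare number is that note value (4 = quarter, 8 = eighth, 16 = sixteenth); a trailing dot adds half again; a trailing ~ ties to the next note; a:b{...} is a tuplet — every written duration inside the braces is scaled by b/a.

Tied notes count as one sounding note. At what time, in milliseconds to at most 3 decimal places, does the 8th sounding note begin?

note 8 onset = 6b = 2292.994ms

1. 0.0ms @ 0 + 327.571ms (6/7)
2. 327.571ms @ 6/7 + 327.571ms (6/7)
3. 655.141ms @ 12/7 + 327.571ms (6/7)
4. 982.712ms @ 18/7 + 327.571ms (6/7)
5. 1310.282ms @ 24/7 + 327.571ms (6/7)
6. 1637.853ms @ 30/7 + 327.571ms (6/7)
7. 1965.423ms @ 36/7 + 327.571ms (6/7)
8. 2292.994ms @ 6 + 655.141ms (12/7)
9. 2948.135ms @ 54/7 + 327.571ms (6/7)
10. 3275.705ms @ 60/7 + 327.571ms (6/7)
11. 3603.276ms @ 66/7 + 327.571ms (6/7)
12. 3930.846ms @ 72/7 + 327.571ms (6/7)
13. 4258.417ms @ 78/7 + 327.571ms (6/7)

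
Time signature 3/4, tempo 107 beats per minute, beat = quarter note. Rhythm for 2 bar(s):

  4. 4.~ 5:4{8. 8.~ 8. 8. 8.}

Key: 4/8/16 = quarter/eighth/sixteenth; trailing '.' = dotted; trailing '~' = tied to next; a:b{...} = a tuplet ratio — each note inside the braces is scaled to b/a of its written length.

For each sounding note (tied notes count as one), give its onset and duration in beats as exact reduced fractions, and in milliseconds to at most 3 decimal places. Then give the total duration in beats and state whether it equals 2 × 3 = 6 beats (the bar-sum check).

1) 0.0ms=0b +841.121ms=3/2b
2) 841.121ms=3/2b +1177.57ms=21/10b
3) 2018.692ms=18/5b +672.897ms=6/5b
4) 2691.589ms=24/5b +336.449ms=3/5b
5) 3028.037ms=27/5b +336.449ms=3/5b
Σ=6b of 6 (107bpm 3/4) — PASS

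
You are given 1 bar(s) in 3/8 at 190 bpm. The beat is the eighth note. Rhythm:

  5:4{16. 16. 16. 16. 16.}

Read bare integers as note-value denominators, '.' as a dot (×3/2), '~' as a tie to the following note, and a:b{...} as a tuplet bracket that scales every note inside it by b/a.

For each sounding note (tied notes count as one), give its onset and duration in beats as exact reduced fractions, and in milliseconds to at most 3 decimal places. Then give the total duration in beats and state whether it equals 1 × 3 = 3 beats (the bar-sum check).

1) 0.0ms=0b +189.474ms=3/5b
2) 189.474ms=3/5b +189.474ms=3/5b
3) 378.947ms=6/5b +189.474ms=3/5b
4) 568.421ms=9/5b +189.474ms=3/5b
5) 757.895ms=12/5b +189.474ms=3/5b
Σ=3b of 3 (190bpm 3/8) — PASS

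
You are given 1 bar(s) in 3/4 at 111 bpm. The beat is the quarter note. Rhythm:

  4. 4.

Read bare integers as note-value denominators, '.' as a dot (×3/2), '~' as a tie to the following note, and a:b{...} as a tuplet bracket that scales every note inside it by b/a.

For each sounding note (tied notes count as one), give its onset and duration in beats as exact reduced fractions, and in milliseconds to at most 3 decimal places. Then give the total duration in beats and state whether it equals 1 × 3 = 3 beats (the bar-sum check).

1) 0.0ms=0b +810.811ms=3/2b
2) 810.811ms=3/2b +810.811ms=3/2b
Σ=3b of 3 (111bpm 3/4) — PASS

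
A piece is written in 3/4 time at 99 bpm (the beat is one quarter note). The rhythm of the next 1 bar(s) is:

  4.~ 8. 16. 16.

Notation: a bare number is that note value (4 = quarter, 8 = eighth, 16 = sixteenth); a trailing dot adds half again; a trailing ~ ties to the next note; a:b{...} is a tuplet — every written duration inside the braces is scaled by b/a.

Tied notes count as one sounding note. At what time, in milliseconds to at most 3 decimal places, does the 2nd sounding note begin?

1. 0.0ms @ 0 + 1363.636ms (9/4)
2. 1363.636ms @ 9/4 + 227.273ms (3/8)
3. 1590.909ms @ 21/8 + 227.273ms (3/8)

note 2 onset = 9/4b = 1363.636ms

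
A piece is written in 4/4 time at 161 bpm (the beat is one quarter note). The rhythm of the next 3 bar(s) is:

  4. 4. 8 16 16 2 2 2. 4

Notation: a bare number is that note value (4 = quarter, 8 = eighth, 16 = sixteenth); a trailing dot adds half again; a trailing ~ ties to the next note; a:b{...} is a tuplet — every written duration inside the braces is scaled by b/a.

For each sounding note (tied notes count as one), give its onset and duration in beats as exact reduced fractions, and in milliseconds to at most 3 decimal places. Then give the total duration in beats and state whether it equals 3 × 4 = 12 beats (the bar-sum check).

1) 0.0ms=0b +559.006ms=3/2b
2) 559.006ms=3/2b +559.006ms=3/2b
3) 1118.012ms=3b +186.335ms=1/2b
4) 1304.348ms=7/2b +93.168ms=1/4b
5) 1397.516ms=15/4b +93.168ms=1/4b
6) 1490.683ms=4b +745.342ms=2b
7) 2236.025ms=6b +745.342ms=2b
8) 2981.366ms=8b +1118.012ms=3b
9) 4099.379ms=11b +372.671ms=1b
Σ=12b of 12 (161bpm 4/4) — PASS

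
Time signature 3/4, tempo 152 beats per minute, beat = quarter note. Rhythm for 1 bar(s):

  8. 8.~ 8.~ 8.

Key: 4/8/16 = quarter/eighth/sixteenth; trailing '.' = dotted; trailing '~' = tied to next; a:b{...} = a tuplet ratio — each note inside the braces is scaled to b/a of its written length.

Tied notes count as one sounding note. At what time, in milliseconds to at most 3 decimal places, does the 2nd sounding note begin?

1. 0.0ms @ 0 + 296.053ms (3/4)
2. 296.053ms @ 3/4 + 888.158ms (9/4)

note 2 onset = 3/4b = 296.053ms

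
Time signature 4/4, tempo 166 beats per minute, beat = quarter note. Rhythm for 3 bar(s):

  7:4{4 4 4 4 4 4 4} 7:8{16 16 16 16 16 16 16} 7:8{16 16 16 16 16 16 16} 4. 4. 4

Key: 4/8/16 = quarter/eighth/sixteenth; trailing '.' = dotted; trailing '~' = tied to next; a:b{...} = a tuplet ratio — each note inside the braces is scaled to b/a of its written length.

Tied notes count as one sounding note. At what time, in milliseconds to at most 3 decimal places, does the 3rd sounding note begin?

1. 0.0ms @ 0 + 206.54ms (4/7)
2. 206.54ms @ 4/7 + 206.54ms (4/7)
3. 413.081ms @ 8/7 + 206.54ms (4/7)
4. 619.621ms @ 12/7 + 206.54ms (4/7)
5. 826.162ms @ 16/7 + 206.54ms (4/7)
6. 1032.702ms @ 20/7 + 206.54ms (4/7)
7. 1239.243ms @ 24/7 + 206.54ms (4/7)
8. 1445.783ms @ 4 + 103.27ms (2/7)
9. 1549.053ms @ 30/7 + 103.27ms (2/7)
10. 1652.324ms @ 32/7 + 103.27ms (2/7)
11. 1755.594ms @ 34/7 + 103.27ms (2/7)
12. 1858.864ms @ 36/7 + 103.27ms (2/7)
13. 1962.134ms @ 38/7 + 103.27ms (2/7)
14. 2065.404ms @ 40/7 + 103.27ms (2/7)
15. 2168.675ms @ 6 + 103.27ms (2/7)
16. 2271.945ms @ 44/7 + 103.27ms (2/7)
17. 2375.215ms @ 46/7 + 103.27ms (2/7)
18. 2478.485ms @ 48/7 + 103.27ms (2/7)
19. 2581.756ms @ 50/7 + 103.27ms (2/7)
20. 2685.026ms @ 52/7 + 103.27ms (2/7)
21. 2788.296ms @ 54/7 + 103.27ms (2/7)
22. 2891.566ms @ 8 + 542.169ms (3/2)
23. 3433.735ms @ 19/2 + 542.169ms (3/2)
24. 3975.904ms @ 11 + 361.446ms (1)

note 3 onset = 8/7b = 413.081ms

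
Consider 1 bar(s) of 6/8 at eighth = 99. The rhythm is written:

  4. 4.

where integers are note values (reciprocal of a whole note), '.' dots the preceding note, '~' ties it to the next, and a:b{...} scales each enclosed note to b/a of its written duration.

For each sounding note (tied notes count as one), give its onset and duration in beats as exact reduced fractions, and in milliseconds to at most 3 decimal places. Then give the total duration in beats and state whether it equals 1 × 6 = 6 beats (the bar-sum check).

1) 0.0ms=0b +1818.182ms=3b
2) 1818.182ms=3b +1818.182ms=3b
Σ=6b of 6 (99bpm 6/8) — PASS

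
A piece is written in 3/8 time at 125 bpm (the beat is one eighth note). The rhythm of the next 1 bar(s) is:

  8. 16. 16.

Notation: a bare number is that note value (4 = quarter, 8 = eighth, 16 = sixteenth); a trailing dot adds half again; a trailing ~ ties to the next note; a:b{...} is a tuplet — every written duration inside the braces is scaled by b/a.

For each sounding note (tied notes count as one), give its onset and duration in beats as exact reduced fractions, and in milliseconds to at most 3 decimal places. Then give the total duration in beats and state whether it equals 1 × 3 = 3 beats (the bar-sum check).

1) 0.0ms=0b +720.0ms=3/2b
2) 720.0ms=3/2b +360.0ms=3/4b
3) 1080.0ms=9/4b +360.0ms=3/4b
Σ=3b of 3 (125bpm 3/8) — PASS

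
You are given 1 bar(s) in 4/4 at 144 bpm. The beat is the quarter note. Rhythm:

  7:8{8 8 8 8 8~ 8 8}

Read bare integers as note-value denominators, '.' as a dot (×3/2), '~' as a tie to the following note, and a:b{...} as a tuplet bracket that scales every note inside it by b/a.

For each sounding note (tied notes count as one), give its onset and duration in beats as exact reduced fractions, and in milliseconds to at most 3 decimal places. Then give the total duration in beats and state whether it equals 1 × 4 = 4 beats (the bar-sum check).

1) 0.0ms=0b +238.095ms=4/7b
2) 238.095ms=4/7b +238.095ms=4/7b
3) 476.19ms=8/7b +238.095ms=4/7b
4) 714.286ms=12/7b +238.095ms=4/7b
5) 952.381ms=16/7b +476.19ms=8/7b
6) 1428.571ms=24/7b +238.095ms=4/7b
Σ=4b of 4 (144bpm 4/4) — PASS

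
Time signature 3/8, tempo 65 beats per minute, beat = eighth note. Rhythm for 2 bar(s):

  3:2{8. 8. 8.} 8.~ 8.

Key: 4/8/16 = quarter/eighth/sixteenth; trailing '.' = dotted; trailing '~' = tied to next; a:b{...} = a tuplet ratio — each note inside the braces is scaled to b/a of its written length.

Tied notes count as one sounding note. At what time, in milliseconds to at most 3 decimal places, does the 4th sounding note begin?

1. 0.0ms @ 0 + 923.077ms (1)
2. 923.077ms @ 1 + 923.077ms (1)
3. 1846.154ms @ 2 + 923.077ms (1)
4. 2769.231ms @ 3 + 2769.231ms (3)

note 4 onset = 3b = 2769.231ms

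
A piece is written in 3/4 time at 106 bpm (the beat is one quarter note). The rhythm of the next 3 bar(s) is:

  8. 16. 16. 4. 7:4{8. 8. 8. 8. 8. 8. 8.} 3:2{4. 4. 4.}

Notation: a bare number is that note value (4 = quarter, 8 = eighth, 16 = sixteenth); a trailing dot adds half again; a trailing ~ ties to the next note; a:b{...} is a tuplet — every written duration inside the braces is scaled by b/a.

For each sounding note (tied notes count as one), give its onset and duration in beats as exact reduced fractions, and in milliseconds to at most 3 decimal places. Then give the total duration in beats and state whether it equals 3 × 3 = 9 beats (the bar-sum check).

1) 0.0ms=0b +424.528ms=3/4b
2) 424.528ms=3/4b +212.264ms=3/8b
3) 636.792ms=9/8b +212.264ms=3/8b
4) 849.057ms=3/2b +849.057ms=3/2b
5) 1698.113ms=3b +242.588ms=3/7b
6) 1940.701ms=24/7b +242.588ms=3/7b
7) 2183.288ms=27/7b +242.588ms=3/7b
8) 2425.876ms=30/7b +242.588ms=3/7b
9) 2668.464ms=33/7b +242.588ms=3/7b
10) 2911.051ms=36/7b +242.588ms=3/7b
11) 3153.639ms=39/7b +242.588ms=3/7b
12) 3396.226ms=6b +566.038ms=1b
13) 3962.264ms=7b +566.038ms=1b
14) 4528.302ms=8b +566.038ms=1b
Σ=9b of 9 (106bpm 3/4) — PASS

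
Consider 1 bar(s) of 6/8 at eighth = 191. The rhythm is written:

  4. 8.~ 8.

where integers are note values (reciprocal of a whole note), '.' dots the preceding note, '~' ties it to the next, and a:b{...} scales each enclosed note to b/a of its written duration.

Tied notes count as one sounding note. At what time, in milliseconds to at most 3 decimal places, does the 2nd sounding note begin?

1. 0.0ms @ 0 + 942.408ms (3)
2. 942.408ms @ 3 + 942.408ms (3)

note 2 onset = 3b = 942.408ms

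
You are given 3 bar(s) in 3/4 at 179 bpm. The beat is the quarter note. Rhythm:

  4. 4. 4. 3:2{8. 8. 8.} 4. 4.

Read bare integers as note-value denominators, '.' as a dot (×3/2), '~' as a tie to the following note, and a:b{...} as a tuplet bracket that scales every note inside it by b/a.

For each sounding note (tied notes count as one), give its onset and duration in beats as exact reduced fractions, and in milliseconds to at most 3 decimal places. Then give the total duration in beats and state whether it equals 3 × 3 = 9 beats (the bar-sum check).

1) 0.0ms=0b +502.793ms=3/2b
2) 502.793ms=3/2b +502.793ms=3/2b
3) 1005.587ms=3b +502.793ms=3/2b
4) 1508.38ms=9/2b +167.598ms=1/2b
5) 1675.978ms=5b +167.598ms=1/2b
6) 1843.575ms=11/2b +167.598ms=1/2b
7) 2011.173ms=6b +502.793ms=3/2b
8) 2513.966ms=15/2b +502.793ms=3/2b
Σ=9b of 9 (179bpm 3/4) — PASS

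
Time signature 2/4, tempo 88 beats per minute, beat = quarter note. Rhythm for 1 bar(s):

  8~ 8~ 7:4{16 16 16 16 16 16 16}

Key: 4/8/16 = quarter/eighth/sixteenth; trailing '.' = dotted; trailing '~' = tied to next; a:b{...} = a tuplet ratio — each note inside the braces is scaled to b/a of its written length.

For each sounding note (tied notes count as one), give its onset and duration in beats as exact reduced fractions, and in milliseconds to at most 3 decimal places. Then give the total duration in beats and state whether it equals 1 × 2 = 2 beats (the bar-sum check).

1) 0.0ms=0b +779.221ms=8/7b
2) 779.221ms=8/7b +97.403ms=1/7b
3) 876.623ms=9/7b +97.403ms=1/7b
4) 974.026ms=10/7b +97.403ms=1/7b
5) 1071.429ms=11/7b +97.403ms=1/7b
6) 1168.831ms=12/7b +97.403ms=1/7b
7) 1266.234ms=13/7b +97.403ms=1/7b
Σ=2b of 2 (88bpm 2/4) — PASS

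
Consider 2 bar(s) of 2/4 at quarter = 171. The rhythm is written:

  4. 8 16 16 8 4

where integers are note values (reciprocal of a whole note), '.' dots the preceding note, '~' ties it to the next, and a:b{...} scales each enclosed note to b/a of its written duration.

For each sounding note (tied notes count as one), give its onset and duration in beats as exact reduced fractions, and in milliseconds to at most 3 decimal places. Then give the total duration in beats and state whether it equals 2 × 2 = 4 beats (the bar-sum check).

1) 0.0ms=0b +526.316ms=3/2b
2) 526.316ms=3/2b +175.439ms=1/2b
3) 701.754ms=2b +87.719ms=1/4b
4) 789.474ms=9/4b +87.719ms=1/4b
5) 877.193ms=5/2b +175.439ms=1/2b
6) 1052.632ms=3b +350.877ms=1b
Σ=4b of 4 (171bpm 2/4) — PASS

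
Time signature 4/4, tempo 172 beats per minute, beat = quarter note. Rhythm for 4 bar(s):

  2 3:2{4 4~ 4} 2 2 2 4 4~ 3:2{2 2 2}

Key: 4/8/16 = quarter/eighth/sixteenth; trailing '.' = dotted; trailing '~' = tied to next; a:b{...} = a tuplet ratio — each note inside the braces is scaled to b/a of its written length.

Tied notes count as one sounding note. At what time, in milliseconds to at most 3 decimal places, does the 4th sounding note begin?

note 4 onset = 4b = 1395.349ms

1. 0.0ms @ 0 + 697.674ms (2)
2. 697.674ms @ 2 + 232.558ms (2/3)
3. 930.233ms @ 8/3 + 465.116ms (4/3)
4. 1395.349ms @ 4 + 697.674ms (2)
5. 2093.023ms @ 6 + 697.674ms (2)
6. 2790.698ms @ 8 + 697.674ms (2)
7. 3488.372ms @ 10 + 348.837ms (1)
8. 3837.209ms @ 11 + 813.953ms (7/3)
9. 4651.163ms @ 40/3 + 465.116ms (4/3)
10. 5116.279ms @ 44/3 + 465.116ms (4/3)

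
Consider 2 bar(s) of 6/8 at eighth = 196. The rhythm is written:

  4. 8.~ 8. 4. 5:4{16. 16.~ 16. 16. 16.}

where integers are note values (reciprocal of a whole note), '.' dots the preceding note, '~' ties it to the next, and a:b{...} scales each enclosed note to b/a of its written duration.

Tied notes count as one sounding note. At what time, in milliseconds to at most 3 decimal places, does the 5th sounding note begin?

1. 0.0ms @ 0 + 918.367ms (3)
2. 918.367ms @ 3 + 918.367ms (3)
3. 1836.735ms @ 6 + 918.367ms (3)
4. 2755.102ms @ 9 + 183.673ms (3/5)
5. 2938.776ms @ 48/5 + 367.347ms (6/5)
6. 3306.122ms @ 54/5 + 183.673ms (3/5)
7. 3489.796ms @ 57/5 + 183.673ms (3/5)

note 5 onset = 48/5b = 2938.776ms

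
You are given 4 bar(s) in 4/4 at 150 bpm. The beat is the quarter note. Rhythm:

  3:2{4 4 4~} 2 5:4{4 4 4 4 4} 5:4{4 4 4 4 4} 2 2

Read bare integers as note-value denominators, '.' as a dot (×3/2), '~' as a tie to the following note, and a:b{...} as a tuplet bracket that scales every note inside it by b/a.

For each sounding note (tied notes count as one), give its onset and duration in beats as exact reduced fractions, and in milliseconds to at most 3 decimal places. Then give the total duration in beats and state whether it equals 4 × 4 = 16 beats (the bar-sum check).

1) 0.0ms=0b +266.667ms=2/3b
2) 266.667ms=2/3b +266.667ms=2/3b
3) 533.333ms=4/3b +1066.667ms=8/3b
4) 1600.0ms=4b +320.0ms=4/5b
5) 1920.0ms=24/5b +320.0ms=4/5b
6) 2240.0ms=28/5b +320.0ms=4/5b
7) 2560.0ms=32/5b +320.0ms=4/5b
8) 2880.0ms=36/5b +320.0ms=4/5b
9) 3200.0ms=8b +320.0ms=4/5b
10) 3520.0ms=44/5b +320.0ms=4/5b
11) 3840.0ms=48/5b +320.0ms=4/5b
12) 4160.0ms=52/5b +320.0ms=4/5b
13) 4480.0ms=56/5b +320.0ms=4/5b
14) 4800.0ms=12b +800.0ms=2b
15) 5600.0ms=14b +800.0ms=2b
Σ=16b of 16 (150bpm 4/4) — PASS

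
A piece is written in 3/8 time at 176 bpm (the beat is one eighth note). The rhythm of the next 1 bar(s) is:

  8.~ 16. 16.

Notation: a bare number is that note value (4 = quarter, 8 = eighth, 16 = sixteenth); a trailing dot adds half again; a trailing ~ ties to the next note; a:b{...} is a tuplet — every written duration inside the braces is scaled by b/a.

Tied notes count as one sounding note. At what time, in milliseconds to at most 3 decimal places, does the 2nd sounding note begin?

note 2 onset = 9/4b = 767.045ms

1. 0.0ms @ 0 + 767.045ms (9/4)
2. 767.045ms @ 9/4 + 255.682ms (3/4)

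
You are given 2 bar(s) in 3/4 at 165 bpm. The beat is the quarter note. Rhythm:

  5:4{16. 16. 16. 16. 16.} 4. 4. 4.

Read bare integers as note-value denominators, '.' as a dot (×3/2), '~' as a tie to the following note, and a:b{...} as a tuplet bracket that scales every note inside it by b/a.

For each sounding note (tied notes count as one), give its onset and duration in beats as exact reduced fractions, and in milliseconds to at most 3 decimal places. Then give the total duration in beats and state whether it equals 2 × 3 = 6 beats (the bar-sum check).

1) 0.0ms=0b +109.091ms=3/10b
2) 109.091ms=3/10b +109.091ms=3/10b
3) 218.182ms=3/5b +109.091ms=3/10b
4) 327.273ms=9/10b +109.091ms=3/10b
5) 436.364ms=6/5b +109.091ms=3/10b
6) 545.455ms=3/2b +545.455ms=3/2b
7) 1090.909ms=3b +545.455ms=3/2b
8) 1636.364ms=9/2b +545.455ms=3/2b
Σ=6b of 6 (165bpm 3/4) — PASS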